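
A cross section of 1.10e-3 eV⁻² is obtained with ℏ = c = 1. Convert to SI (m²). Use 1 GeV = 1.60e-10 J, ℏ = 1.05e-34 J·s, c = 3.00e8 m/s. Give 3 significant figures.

4.26e-17 m²

Area is [L]² = [E]⁻²·(ℏc)²; restore (ℏc)².
1 GeV⁻² → (ℏc)² × (1 GeV in J)⁻² = 3.88e-32 m².
Convert the energy scale: 1.10e-3 eV⁻² = 1.10e15 GeV⁻².
Result: 1.10e15 × 3.88e-32 = 4.26e-17 m².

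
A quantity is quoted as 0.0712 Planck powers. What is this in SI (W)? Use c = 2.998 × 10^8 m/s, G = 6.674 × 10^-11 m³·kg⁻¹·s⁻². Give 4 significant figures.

One Planck power: P_P = c⁵/G = 3.629 × 10^52 W.
0.0712 × 3.629 × 10^52 W = 2.584 × 10^51 W

2.584 × 10^51 W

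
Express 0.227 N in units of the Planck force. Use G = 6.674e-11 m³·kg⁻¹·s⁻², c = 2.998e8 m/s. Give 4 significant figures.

1.875e-45

Planck force: F_P = c⁴/G = 1.210e44 N.
0.227 / 1.210e44 = 1.875e-45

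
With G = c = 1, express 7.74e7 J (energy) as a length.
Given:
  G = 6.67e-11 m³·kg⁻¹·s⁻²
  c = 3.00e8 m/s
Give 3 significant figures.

6.37e-37 m

Energy → length via G/c⁴.
7.74e7 J × (G/c⁴) = 6.37e-37 m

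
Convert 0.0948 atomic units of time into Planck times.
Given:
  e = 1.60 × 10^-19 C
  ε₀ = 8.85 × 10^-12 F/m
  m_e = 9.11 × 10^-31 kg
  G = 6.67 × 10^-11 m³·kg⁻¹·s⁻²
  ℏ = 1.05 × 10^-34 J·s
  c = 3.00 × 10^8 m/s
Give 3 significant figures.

atomic unit of time: τ_au = (4πε₀)²ℏ³/(m_e e⁴) = 2.40 × 10^-17 s
Planck time: t_P = √(ℏG/c⁵) = 5.37 × 10^-44 s
0.0948 × 2.40 × 10^-17 / 5.37 × 10^-44 = 4.23 × 10^25

4.23 × 10^25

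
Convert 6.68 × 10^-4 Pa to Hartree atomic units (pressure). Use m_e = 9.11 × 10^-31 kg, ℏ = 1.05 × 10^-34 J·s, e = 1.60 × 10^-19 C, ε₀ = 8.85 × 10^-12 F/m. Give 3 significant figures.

atomic unit of pressure: P_au = E_h/a₀³ = m_e⁴e¹⁰/((4πε₀)⁵ℏ⁸) = 3.01 × 10^13 Pa.
6.68 × 10^-4 / 3.01 × 10^13 = 2.22 × 10^-17

2.22 × 10^-17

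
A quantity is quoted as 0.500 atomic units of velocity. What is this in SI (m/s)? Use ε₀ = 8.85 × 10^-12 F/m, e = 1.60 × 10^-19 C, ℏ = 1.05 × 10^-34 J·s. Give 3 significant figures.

One atomic unit of velocity: v_au = e²/(4πε₀ℏ) = 2.19 × 10^6 m/s.
0.500 × 2.19 × 10^6 m/s = 1.10 × 10^6 m/s

1.10 × 10^6 m/s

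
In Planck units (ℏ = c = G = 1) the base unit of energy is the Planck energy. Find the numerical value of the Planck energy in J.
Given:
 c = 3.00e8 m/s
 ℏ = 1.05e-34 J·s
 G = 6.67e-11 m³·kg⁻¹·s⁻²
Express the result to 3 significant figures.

E_P = √(ℏc⁵/G)
  = √(3.83e18)
  = 1.96e9 J

1.96e9 J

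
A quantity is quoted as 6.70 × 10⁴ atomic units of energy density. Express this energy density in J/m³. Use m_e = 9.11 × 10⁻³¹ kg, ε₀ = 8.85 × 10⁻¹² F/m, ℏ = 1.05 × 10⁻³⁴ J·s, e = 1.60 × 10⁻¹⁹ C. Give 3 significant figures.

2.02 × 10¹⁸ J/m³

One atomic unit of energy density: u_au = E_h/a₀³ = m_e⁴e¹⁰/((4πε₀)⁵ℏ⁸) = 3.01 × 10¹³ J/m³.
6.70 × 10⁴ × 3.01 × 10¹³ J/m³ = 2.02 × 10¹⁸ J/m³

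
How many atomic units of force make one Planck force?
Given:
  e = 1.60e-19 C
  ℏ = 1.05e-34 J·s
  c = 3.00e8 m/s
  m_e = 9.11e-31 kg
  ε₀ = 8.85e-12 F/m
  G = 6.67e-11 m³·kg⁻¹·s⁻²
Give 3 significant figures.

1.46e51

Planck force: F_P = c⁴/G = 1.21e44 N
atomic unit of force: F_au = E_h/a₀ = m_e²e⁶/((4πε₀)³ℏ⁴) = 8.33e-8 N
ratio = 1.21e44 / 8.33e-8 = 1.46e51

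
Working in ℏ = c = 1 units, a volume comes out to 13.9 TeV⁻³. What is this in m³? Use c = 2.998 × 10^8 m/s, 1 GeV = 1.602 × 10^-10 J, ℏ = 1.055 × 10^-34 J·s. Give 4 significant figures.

Volume is [L]³ = [E]⁻³·(ℏc)³.
1 GeV⁻³ → (ℏc)³ × (1 GeV in J)⁻³ = 7.696 × 10^-48 m³.
Convert the energy scale: 13.9 TeV⁻³ = 1.39 × 10^-8 GeV⁻³.
Result: 1.39 × 10^-8 × 7.696 × 10^-48 = 1.070 × 10^-55 m³.

1.070 × 10^-55 m³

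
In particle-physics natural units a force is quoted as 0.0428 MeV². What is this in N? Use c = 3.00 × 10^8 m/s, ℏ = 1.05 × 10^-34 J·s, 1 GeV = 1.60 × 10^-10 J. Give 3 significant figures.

0.0348 N

Force is [E]/[L] = [E]²/(ℏc); restore (ℏc)⁻¹.
1 GeV² → 1/(ℏc) × (1 GeV in J)² = 8.13 × 10^5 N.
Convert the energy scale: 0.0428 MeV² = 4.28 × 10^-8 GeV².
Result: 4.28 × 10^-8 × 8.13 × 10^5 = 0.0348 N.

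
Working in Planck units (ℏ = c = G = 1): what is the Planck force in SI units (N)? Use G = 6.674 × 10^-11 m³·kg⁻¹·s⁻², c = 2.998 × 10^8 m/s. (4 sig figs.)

1.210 × 10^44 N

Dimensional analysis gives F_P = c⁴/G.
  = 8.078 × 10^33 / 6.674 × 10^-11
  = 1.210 × 10^44 N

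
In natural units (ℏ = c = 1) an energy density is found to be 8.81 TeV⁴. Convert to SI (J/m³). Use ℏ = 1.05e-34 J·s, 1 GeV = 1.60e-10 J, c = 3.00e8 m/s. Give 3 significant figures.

1.85e50 J/m³

[E]/[L]³ = [E]⁴/(ℏc)³; restore (ℏc)⁻³.
1 GeV⁴ → 1/(ℏc)³ × (1 GeV in J)⁴ = 2.10e37 J/m³.
Convert the energy scale: 8.81 TeV⁴ = 8.81e12 GeV⁴.
Result: 8.81e12 × 2.10e37 = 1.85e50 J/m³.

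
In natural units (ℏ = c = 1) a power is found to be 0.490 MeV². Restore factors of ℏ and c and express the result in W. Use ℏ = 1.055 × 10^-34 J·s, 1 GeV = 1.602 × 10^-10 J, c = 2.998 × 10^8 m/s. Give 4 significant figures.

1.192 × 10^8 W

Power is [E]/[T] = [E]²/ℏ.
1 GeV² → 1/ℏ × (1 GeV in J)² = 2.433 × 10^14 W.
Convert the energy scale: 0.490 MeV² = 4.90 × 10^-7 GeV².
Result: 4.90 × 10^-7 × 2.433 × 10^14 = 1.192 × 10^8 W.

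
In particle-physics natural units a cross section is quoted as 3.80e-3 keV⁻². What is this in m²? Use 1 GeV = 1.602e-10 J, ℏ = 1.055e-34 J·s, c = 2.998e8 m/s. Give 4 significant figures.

Area is [L]² = [E]⁻²·(ℏc)²; restore (ℏc)².
1 GeV⁻² → (ℏc)² × (1 GeV in J)⁻² = 3.898e-32 m².
Convert the energy scale: 3.80e-3 keV⁻² = 3.80e9 GeV⁻².
Result: 3.80e9 × 3.898e-32 = 1.481e-22 m².

1.481e-22 m²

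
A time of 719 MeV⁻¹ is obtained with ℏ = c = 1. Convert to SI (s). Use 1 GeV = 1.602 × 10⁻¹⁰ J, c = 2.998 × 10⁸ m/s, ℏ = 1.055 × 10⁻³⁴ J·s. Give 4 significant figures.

4.735 × 10⁻¹⁹ s

A time is [E]⁻¹ in ℏ=c=1; restore one factor of ℏ.
1 GeV⁻¹ → ℏ × (1 GeV in J)⁻¹ = 6.586 × 10⁻²⁵ s.
Convert the energy scale: 719 MeV⁻¹ = 7.19 × 10⁵ GeV⁻¹.
Result: 7.19 × 10⁵ × 6.586 × 10⁻²⁵ = 4.735 × 10⁻¹⁹ s.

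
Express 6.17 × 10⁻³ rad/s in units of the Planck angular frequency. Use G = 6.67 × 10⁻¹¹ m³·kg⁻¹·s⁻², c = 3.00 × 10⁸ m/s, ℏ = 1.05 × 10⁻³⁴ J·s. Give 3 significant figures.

3.31 × 10⁻⁴⁶

Planck angular frequency: ω_P = √(c⁵/(ℏG)) = 1.86 × 10⁴³ rad/s.
6.17 × 10⁻³ / 1.86 × 10⁴³ = 3.31 × 10⁻⁴⁶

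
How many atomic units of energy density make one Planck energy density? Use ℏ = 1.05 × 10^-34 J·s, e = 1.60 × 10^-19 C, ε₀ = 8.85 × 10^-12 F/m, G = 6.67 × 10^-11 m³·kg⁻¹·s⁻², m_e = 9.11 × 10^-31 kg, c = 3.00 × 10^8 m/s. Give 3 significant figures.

Planck energy density: u_P = c⁷/(ℏG²) = 4.68 × 10^113 J/m³
atomic unit of energy density: u_au = E_h/a₀³ = m_e⁴e¹⁰/((4πε₀)⁵ℏ⁸) = 3.01 × 10^13 J/m³
ratio = 4.68 × 10^113 / 3.01 × 10^13 = 1.55 × 10^100

1.55 × 10^100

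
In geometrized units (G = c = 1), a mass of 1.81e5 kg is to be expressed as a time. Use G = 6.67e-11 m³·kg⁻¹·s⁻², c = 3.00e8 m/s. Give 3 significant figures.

Mass → time via G/c³.
1.81e5 kg × (G/c³) = 4.47e-31 s

4.47e-31 s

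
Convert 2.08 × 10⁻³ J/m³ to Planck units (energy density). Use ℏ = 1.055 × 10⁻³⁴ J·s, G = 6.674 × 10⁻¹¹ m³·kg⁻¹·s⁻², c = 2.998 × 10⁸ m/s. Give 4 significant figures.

4.490 × 10⁻¹¹⁷

Planck energy density: u_P = c⁷/(ℏG²) = 4.632 × 10¹¹³ J/m³.
2.08 × 10⁻³ / 4.632 × 10¹¹³ = 4.490 × 10⁻¹¹⁷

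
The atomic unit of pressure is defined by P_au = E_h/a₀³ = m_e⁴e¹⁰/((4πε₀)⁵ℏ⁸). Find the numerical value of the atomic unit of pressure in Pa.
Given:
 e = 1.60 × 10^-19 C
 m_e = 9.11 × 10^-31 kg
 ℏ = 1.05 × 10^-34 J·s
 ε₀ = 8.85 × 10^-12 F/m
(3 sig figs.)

P_au = E_h/a₀³ = m_e⁴e¹⁰/((4πε₀)⁵ℏ⁸)
E_h = 4.38 × 10^-18 J
a₀ = 5.26 × 10^-11 m
E_h/a₀³ = 3.01 × 10^13 Pa

3.01 × 10^13 Pa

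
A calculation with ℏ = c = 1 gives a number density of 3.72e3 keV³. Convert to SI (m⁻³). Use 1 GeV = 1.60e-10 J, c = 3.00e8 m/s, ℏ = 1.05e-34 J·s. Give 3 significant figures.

4.87e32 m⁻³

Number density is [L]⁻³ = [E]³/(ℏc)³.
1 GeV³ → 1/(ℏc)³ × (1 GeV in J)³ = 1.31e47 m⁻³.
Convert the energy scale: 3.72e3 keV³ = 3.72e-15 GeV³.
Result: 3.72e-15 × 1.31e47 = 4.87e32 m⁻³.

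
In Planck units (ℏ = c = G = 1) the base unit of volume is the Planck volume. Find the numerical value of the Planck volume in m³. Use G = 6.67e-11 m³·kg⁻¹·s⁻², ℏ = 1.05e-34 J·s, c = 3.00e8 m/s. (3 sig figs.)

V_P = (ℏG/c³)^(3/2)
  = √(1.75e-209)
  = 4.18e-105 m³

4.18e-105 m³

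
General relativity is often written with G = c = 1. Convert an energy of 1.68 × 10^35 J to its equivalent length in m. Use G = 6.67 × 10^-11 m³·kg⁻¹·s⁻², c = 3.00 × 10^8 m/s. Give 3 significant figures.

1.38 × 10^-9 m

Energy → length via G/c⁴.
1.68 × 10^35 J × (G/c⁴) = 1.38 × 10^-9 m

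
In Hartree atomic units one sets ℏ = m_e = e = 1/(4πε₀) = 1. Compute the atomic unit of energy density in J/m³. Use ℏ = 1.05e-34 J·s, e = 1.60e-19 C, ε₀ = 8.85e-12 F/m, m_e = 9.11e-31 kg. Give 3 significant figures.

3.01e13 J/m³

u_au = E_h/a₀³ = m_e⁴e¹⁰/((4πε₀)⁵ℏ⁸)
E_h = 4.38e-18 J
a₀ = 5.26e-11 m
E_h/a₀³ = 3.01e13 J/m³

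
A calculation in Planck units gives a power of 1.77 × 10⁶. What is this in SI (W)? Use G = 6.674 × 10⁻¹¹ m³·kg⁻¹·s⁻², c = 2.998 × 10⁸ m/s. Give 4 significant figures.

One Planck power: P_P = c⁵/G = 3.629 × 10⁵² W.
1.77 × 10⁶ × 3.629 × 10⁵² W = 6.423 × 10⁵⁸ W

6.423 × 10⁵⁸ W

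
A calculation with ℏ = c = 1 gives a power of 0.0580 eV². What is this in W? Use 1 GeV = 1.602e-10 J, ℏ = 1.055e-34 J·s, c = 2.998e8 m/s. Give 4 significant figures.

Power is [E]/[T] = [E]²/ℏ.
1 GeV² → 1/ℏ × (1 GeV in J)² = 2.433e14 W.
Convert the energy scale: 0.0580 eV² = 5.80e-20 GeV².
Result: 5.80e-20 × 2.433e14 = 1.411e-5 W.

1.411e-5 W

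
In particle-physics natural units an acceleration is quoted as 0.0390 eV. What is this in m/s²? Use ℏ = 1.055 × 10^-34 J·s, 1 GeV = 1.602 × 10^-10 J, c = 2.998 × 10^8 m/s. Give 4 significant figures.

Acceleration is [L]/[T]² = c·[E]/ℏ.
1 GeV → c/ℏ × (1 GeV in J) = 4.552 × 10^32 m/s².
Convert the energy scale: 0.0390 eV = 3.90 × 10^-11 GeV.
Result: 3.90 × 10^-11 × 4.552 × 10^32 = 1.775 × 10^22 m/s².

1.775 × 10^22 m/s²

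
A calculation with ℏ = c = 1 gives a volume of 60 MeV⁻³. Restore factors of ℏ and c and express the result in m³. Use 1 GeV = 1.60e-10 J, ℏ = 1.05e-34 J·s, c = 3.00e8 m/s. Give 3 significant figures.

4.58e-37 m³

Volume is [L]³ = [E]⁻³·(ℏc)³.
1 GeV⁻³ → (ℏc)³ × (1 GeV in J)⁻³ = 7.63e-48 m³.
Convert the energy scale: 60 MeV⁻³ = 6.00e10 GeV⁻³.
Result: 6.00e10 × 7.63e-48 = 4.58e-37 m³.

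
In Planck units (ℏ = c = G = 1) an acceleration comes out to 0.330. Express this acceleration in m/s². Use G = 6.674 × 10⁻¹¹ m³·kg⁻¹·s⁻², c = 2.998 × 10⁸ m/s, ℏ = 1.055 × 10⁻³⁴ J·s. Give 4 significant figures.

1.835 × 10⁵¹ m/s²

One Planck acceleration: a_P = √(c⁷/(ℏG)) = 5.560 × 10⁵¹ m/s².
0.330 × 5.560 × 10⁵¹ m/s² = 1.835 × 10⁵¹ m/s²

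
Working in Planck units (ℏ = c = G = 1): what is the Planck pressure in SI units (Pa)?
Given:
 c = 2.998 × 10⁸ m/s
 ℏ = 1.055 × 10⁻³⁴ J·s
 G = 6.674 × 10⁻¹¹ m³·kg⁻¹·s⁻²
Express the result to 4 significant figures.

The unique combination of the constants set to 1 with dimensions of pressure is p_P = c⁷/(ℏG²).
  = 2.177 × 10⁵⁹ / 4.699 × 10⁻⁵⁵
  = 4.632 × 10¹¹³ Pa

4.632 × 10¹¹³ Pa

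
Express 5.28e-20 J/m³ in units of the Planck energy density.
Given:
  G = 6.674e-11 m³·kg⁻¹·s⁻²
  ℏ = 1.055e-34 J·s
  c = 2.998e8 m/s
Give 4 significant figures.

Planck energy density: u_P = c⁷/(ℏG²) = 4.632e113 J/m³.
5.28e-20 / 4.632e113 = 1.140e-133

1.140e-133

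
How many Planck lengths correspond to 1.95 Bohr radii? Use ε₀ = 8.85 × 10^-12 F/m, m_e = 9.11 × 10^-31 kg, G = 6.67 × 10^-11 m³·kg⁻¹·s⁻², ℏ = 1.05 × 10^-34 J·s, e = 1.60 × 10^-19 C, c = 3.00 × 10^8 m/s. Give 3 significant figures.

Bohr radius: a₀ = 4πε₀ℏ²/(m_e e²) = 5.26 × 10^-11 m
Planck length: ℓ_P = √(ℏG/c³) = 1.61 × 10^-35 m
1.95 × 5.26 × 10^-11 / 1.61 × 10^-35 = 6.37 × 10^24

6.37 × 10^24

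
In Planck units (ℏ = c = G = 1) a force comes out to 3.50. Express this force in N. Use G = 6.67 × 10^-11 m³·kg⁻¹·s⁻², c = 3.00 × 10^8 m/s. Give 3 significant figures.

One Planck force: F_P = c⁴/G = 1.21 × 10^44 N.
3.50 × 1.21 × 10^44 N = 4.25 × 10^44 N

4.25 × 10^44 N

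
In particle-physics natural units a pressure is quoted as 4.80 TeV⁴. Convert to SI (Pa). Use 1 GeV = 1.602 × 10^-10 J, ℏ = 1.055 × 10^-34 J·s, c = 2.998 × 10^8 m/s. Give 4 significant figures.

Pressure is [E]/[L]³ = [E]⁴/(ℏc)³.
1 GeV⁴ → 1/(ℏc)³ × (1 GeV in J)⁴ = 2.082 × 10^37 Pa.
Convert the energy scale: 4.80 TeV⁴ = 4.80 × 10^12 GeV⁴.
Result: 4.80 × 10^12 × 2.082 × 10^37 = 9.992 × 10^49 Pa.

9.992 × 10^49 Pa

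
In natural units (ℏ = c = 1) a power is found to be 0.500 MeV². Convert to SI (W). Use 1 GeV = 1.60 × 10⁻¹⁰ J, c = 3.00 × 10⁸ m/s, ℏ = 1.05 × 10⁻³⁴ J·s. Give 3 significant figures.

1.22 × 10⁸ W

Power is [E]/[T] = [E]²/ℏ.
1 GeV² → 1/ℏ × (1 GeV in J)² = 2.44 × 10¹⁴ W.
Convert the energy scale: 0.500 MeV² = 5.00 × 10⁻⁷ GeV².
Result: 5.00 × 10⁻⁷ × 2.44 × 10¹⁴ = 1.22 × 10⁸ W.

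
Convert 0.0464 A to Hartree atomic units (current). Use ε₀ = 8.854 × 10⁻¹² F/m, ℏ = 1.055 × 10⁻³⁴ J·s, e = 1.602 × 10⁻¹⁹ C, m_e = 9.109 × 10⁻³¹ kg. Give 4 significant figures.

7.018

atomic unit of electric current: I_au = e E_h/ℏ = m_e e⁵/((4πε₀)²ℏ³) = 6.612 × 10⁻³ A.
0.0464 / 6.612 × 10⁻³ = 7.018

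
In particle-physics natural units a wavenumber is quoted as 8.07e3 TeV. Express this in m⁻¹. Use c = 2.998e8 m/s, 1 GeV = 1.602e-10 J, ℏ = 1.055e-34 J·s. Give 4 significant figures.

Inverse length is [E]/(ℏc).
1 GeV → 1/(ℏc) × (1 GeV in J) = 5.065e15 m⁻¹.
Convert the energy scale: 8.07e3 TeV = 8.07e6 GeV.
Result: 8.07e6 × 5.065e15 = 4.087e22 m⁻¹.

4.087e22 m⁻¹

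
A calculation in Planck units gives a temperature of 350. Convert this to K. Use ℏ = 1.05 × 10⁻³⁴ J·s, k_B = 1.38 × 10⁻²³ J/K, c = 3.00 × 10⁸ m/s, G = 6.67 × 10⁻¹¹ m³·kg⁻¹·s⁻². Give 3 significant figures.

4.96 × 10³⁴ K

One Planck temperature: T_P = √(ℏc⁵/G) / k_B = 1.42 × 10³² K.
350 × 1.42 × 10³² K = 4.96 × 10³⁴ K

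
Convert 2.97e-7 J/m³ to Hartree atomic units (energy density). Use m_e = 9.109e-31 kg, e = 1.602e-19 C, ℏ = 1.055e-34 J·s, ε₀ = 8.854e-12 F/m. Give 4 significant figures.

1.014e-20

atomic unit of energy density: u_au = E_h/a₀³ = m_e⁴e¹⁰/((4πε₀)⁵ℏ⁸) = 2.929e13 J/m³.
2.97e-7 / 2.929e13 = 1.014e-20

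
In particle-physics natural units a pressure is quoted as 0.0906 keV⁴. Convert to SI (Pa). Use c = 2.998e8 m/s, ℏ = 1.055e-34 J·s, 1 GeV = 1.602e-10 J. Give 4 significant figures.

Pressure is [E]/[L]³ = [E]⁴/(ℏc)³.
1 GeV⁴ → 1/(ℏc)³ × (1 GeV in J)⁴ = 2.082e37 Pa.
Convert the energy scale: 0.0906 keV⁴ = 9.06e-26 GeV⁴.
Result: 9.06e-26 × 2.082e37 = 1.886e12 Pa.

1.886e12 Pa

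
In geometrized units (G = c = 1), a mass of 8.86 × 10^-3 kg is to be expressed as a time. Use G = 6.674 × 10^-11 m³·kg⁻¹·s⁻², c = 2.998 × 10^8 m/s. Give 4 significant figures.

2.194 × 10^-38 s

Mass → time via G/c³.
8.86 × 10^-3 kg × (G/c³) = 2.194 × 10^-38 s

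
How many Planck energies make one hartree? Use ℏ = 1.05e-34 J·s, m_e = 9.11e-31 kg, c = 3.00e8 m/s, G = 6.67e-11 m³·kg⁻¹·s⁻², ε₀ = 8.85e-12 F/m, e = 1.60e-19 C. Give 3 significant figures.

2.24e-27

hartree: E_h = m_e e⁴/(4πε₀ℏ)² = 4.38e-18 J
Planck energy: E_P = √(ℏc⁵/G) = 1.96e9 J
ratio = 4.38e-18 / 1.96e9 = 2.24e-27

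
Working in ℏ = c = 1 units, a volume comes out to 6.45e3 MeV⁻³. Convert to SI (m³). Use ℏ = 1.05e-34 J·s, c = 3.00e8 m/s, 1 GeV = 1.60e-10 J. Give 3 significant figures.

4.92e-35 m³

Volume is [L]³ = [E]⁻³·(ℏc)³.
1 GeV⁻³ → (ℏc)³ × (1 GeV in J)⁻³ = 7.63e-48 m³.
Convert the energy scale: 6.45e3 MeV⁻³ = 6.45e12 GeV⁻³.
Result: 6.45e12 × 7.63e-48 = 4.92e-35 m³.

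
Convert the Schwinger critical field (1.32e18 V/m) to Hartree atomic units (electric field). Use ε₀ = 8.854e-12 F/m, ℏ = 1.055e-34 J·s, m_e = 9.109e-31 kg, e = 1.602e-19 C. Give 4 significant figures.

2.573e6

atomic unit of electric field: E_au = E_h/(e a₀) = m_e²e⁵/((4πε₀)³ℏ⁴) = 5.131e11 V/m.
1.32e18 / 5.131e11 = 2.573e6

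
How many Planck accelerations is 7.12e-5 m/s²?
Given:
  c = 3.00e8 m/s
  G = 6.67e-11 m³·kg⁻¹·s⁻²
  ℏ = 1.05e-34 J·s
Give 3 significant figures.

1.27e-56

Planck acceleration: a_P = √(c⁷/(ℏG)) = 5.59e51 m/s².
7.12e-5 / 5.59e51 = 1.27e-56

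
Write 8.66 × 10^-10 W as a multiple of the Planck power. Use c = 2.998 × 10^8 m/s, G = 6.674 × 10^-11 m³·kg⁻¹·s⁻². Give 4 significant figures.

Planck power: P_P = c⁵/G = 3.629 × 10^52 W.
8.66 × 10^-10 / 3.629 × 10^52 = 2.386 × 10^-62

2.386 × 10^-62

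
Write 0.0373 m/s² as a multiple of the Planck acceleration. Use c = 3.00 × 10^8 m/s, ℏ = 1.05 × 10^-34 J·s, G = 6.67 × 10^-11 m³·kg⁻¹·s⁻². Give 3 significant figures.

6.67 × 10^-54

Planck acceleration: a_P = √(c⁷/(ℏG)) = 5.59 × 10^51 m/s².
0.0373 / 5.59 × 10^51 = 6.67 × 10^-54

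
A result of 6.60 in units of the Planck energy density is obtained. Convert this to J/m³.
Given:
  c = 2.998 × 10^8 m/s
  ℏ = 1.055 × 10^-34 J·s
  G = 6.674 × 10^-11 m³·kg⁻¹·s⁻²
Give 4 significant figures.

One Planck energy density: u_P = c⁷/(ℏG²) = 4.632 × 10^113 J/m³.
6.60 × 4.632 × 10^113 J/m³ = 3.057 × 10^114 J/m³

3.057 × 10^114 J/m³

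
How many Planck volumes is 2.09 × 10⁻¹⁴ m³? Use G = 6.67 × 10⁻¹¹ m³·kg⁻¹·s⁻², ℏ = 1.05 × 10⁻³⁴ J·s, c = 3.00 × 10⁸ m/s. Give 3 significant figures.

Planck volume: V_P = (ℏG/c³)^(3/2) = 4.18 × 10⁻¹⁰⁵ m³.
2.09 × 10⁻¹⁴ / 4.18 × 10⁻¹⁰⁵ = 5.00 × 10⁹⁰

5.00 × 10⁹⁰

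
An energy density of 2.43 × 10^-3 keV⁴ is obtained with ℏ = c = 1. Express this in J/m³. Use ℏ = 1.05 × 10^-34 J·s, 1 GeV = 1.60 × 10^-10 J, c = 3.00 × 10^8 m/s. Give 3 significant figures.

[E]/[L]³ = [E]⁴/(ℏc)³; restore (ℏc)⁻³.
1 GeV⁴ → 1/(ℏc)³ × (1 GeV in J)⁴ = 2.10 × 10^37 J/m³.
Convert the energy scale: 2.43 × 10^-3 keV⁴ = 2.43 × 10^-27 GeV⁴.
Result: 2.43 × 10^-27 × 2.10 × 10^37 = 5.10 × 10^10 J/m³.

5.10 × 10^10 J/m³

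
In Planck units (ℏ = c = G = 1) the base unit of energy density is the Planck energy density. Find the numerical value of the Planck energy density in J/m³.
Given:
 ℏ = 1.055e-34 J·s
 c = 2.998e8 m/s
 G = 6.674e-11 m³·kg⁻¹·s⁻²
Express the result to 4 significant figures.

4.632e113 J/m³

u_P = c⁷/(ℏG²)
  = 2.177e59 / 4.699e-55
  = 4.632e113 J/m³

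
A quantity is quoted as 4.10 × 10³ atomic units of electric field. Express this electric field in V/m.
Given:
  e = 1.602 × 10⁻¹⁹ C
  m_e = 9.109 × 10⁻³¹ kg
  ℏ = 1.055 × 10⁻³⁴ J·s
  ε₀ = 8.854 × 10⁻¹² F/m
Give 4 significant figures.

2.104 × 10¹⁵ V/m

One atomic unit of electric field: E_au = E_h/(e a₀) = m_e²e⁵/((4πε₀)³ℏ⁴) = 5.131 × 10¹¹ V/m.
4.10 × 10³ × 5.131 × 10¹¹ V/m = 2.104 × 10¹⁵ V/m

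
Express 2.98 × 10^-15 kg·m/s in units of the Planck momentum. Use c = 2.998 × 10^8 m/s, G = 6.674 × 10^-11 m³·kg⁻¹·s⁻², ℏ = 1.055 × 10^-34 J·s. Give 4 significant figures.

Planck momentum: p_P = √(ℏc³/G) = 6.527 kg·m/s.
2.98 × 10^-15 / 6.527 = 4.566 × 10^-16

4.566 × 10^-16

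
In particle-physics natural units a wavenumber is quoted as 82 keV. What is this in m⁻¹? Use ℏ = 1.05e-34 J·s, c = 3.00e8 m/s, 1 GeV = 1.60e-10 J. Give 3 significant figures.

4.17e11 m⁻¹

Inverse length is [E]/(ℏc).
1 GeV → 1/(ℏc) × (1 GeV in J) = 5.08e15 m⁻¹.
Convert the energy scale: 82 keV = 8.20e-5 GeV.
Result: 8.20e-5 × 5.08e15 = 4.17e11 m⁻¹.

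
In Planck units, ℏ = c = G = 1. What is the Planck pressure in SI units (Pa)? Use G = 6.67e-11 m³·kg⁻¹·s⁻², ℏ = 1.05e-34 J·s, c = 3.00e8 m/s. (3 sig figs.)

The unique combination of the constants set to 1 with dimensions of pressure is p_P = c⁷/(ℏG²).
  = 2.19e59 / 4.67e-55
  = 4.68e113 Pa

4.68e113 Pa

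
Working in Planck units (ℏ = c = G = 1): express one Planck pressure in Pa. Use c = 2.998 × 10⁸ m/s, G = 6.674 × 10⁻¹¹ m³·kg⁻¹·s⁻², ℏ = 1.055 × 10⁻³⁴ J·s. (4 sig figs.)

4.632 × 10¹¹³ Pa

From ℏ = c = G = 1 the pressure scale is p_P = c⁷/(ℏG²).
  = 2.177 × 10⁵⁹ / 4.699 × 10⁻⁵⁵
  = 4.632 × 10¹¹³ Pa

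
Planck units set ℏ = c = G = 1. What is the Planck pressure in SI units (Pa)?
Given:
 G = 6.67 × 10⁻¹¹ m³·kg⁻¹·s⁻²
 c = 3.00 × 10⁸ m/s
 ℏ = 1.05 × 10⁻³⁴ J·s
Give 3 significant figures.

From ℏ = c = G = 1 the pressure scale is p_P = c⁷/(ℏG²).
  = 2.19 × 10⁵⁹ / 4.67 × 10⁻⁵⁵
  = 4.68 × 10¹¹³ Pa

4.68 × 10¹¹³ Pa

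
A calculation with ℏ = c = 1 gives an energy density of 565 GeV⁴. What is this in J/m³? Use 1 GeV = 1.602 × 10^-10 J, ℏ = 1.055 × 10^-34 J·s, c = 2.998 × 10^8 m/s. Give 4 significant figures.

1.176 × 10^40 J/m³

[E]/[L]³ = [E]⁴/(ℏc)³; restore (ℏc)⁻³.
1 GeV⁴ → 1/(ℏc)³ × (1 GeV in J)⁴ = 2.082 × 10^37 J/m³.
Result: 565 × 2.082 × 10^37 = 1.176 × 10^40 J/m³.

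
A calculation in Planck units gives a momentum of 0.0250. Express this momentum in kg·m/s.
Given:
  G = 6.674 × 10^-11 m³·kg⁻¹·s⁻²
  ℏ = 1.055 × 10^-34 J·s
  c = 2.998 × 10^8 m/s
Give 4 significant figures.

0.1632 kg·m/s

One Planck momentum: p_P = √(ℏc³/G) = 6.527 kg·m/s.
0.0250 × 6.527 kg·m/s = 0.1632 kg·m/s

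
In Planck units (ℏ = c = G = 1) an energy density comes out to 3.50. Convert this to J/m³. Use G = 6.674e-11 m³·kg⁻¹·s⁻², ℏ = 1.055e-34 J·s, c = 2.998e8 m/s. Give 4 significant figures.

1.621e114 J/m³

One Planck energy density: u_P = c⁷/(ℏG²) = 4.632e113 J/m³.
3.50 × 4.632e113 J/m³ = 1.621e114 J/m³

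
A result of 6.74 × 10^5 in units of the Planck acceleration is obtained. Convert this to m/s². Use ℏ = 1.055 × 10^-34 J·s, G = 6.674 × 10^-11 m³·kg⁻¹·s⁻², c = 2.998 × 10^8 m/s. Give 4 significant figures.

One Planck acceleration: a_P = √(c⁷/(ℏG)) = 5.560 × 10^51 m/s².
6.74 × 10^5 × 5.560 × 10^51 m/s² = 3.748 × 10^57 m/s²

3.748 × 10^57 m/s²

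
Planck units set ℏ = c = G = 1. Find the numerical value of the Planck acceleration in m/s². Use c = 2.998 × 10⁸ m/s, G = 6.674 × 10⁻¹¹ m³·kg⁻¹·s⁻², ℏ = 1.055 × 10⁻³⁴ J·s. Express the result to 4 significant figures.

5.560 × 10⁵¹ m/s²

From ℏ = c = G = 1 the acceleration scale is a_P = √(c⁷/(ℏG)).
  = √(3.092 × 10¹⁰³)
  = 5.560 × 10⁵¹ m/s²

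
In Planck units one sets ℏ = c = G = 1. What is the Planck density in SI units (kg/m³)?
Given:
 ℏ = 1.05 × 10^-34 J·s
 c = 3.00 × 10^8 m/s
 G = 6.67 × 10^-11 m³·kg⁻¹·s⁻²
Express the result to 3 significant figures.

5.20 × 10^96 kg/m³

ρ_P = c⁵/(ℏG²)
  = 2.43 × 10^42 / 4.67 × 10^-55
  = 5.20 × 10^96 kg/m³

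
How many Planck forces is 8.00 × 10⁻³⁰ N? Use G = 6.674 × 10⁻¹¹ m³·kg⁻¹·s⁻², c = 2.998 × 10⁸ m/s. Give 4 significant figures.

6.609 × 10⁻⁷⁴

Planck force: F_P = c⁴/G = 1.210 × 10⁴⁴ N.
8.00 × 10⁻³⁰ / 1.210 × 10⁴⁴ = 6.609 × 10⁻⁷⁴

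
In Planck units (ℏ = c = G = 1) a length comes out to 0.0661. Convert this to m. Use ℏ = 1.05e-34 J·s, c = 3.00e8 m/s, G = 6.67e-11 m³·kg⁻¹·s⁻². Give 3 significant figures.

1.06e-36 m

One Planck length: ℓ_P = √(ℏG/c³) = 1.61e-35 m.
0.0661 × 1.61e-35 m = 1.06e-36 m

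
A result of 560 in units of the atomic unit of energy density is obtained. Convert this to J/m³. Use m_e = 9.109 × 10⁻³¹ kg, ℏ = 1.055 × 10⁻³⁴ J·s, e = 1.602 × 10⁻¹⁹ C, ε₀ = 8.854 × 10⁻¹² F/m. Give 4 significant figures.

1.640 × 10¹⁶ J/m³

One atomic unit of energy density: u_au = E_h/a₀³ = m_e⁴e¹⁰/((4πε₀)⁵ℏ⁸) = 2.929 × 10¹³ J/m³.
560 × 2.929 × 10¹³ J/m³ = 1.640 × 10¹⁶ J/m³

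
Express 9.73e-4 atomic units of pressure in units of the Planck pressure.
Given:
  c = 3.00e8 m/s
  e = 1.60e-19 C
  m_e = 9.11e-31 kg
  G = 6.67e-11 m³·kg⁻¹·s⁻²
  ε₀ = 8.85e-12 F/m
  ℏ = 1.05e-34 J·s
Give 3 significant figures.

atomic unit of pressure: P_au = E_h/a₀³ = m_e⁴e¹⁰/((4πε₀)⁵ℏ⁸) = 3.01e13 Pa
Planck pressure: p_P = c⁷/(ℏG²) = 4.68e113 Pa
9.73e-4 × 3.01e13 / 4.68e113 = 6.26e-104

6.26e-104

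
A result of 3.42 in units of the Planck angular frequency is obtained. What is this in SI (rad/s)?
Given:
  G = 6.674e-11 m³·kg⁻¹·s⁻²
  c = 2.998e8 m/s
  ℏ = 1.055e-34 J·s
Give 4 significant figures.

6.343e43 rad/s

One Planck angular frequency: ω_P = √(c⁵/(ℏG)) = 1.855e43 rad/s.
3.42 × 1.855e43 rad/s = 6.343e43 rad/s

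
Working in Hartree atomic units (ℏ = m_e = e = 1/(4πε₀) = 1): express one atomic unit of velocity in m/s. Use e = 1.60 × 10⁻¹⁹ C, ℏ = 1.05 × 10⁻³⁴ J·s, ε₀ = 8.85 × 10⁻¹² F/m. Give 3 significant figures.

Dimensional analysis gives v_au = e²/(4πε₀ℏ).
  = 2.56 × 10⁻³⁸ / 1.17 × 10⁻⁴⁴
  = 2.19 × 10⁶ m/s

2.19 × 10⁶ m/s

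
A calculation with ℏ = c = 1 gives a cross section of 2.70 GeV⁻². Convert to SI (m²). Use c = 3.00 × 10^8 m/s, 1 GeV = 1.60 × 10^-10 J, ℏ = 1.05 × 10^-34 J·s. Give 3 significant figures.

Area is [L]² = [E]⁻²·(ℏc)²; restore (ℏc)².
1 GeV⁻² → (ℏc)² × (1 GeV in J)⁻² = 3.88 × 10^-32 m².
Result: 2.70 × 3.88 × 10^-32 = 1.05 × 10^-31 m².

1.05 × 10^-31 m²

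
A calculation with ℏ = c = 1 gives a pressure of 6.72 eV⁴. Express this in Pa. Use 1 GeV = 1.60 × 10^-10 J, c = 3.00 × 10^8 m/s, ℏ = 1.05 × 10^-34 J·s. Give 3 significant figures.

Pressure is [E]/[L]³ = [E]⁴/(ℏc)³.
1 GeV⁴ → 1/(ℏc)³ × (1 GeV in J)⁴ = 2.10 × 10^37 Pa.
Convert the energy scale: 6.72 eV⁴ = 6.72 × 10^-36 GeV⁴.
Result: 6.72 × 10^-36 × 2.10 × 10^37 = 141 Pa.

141 Pa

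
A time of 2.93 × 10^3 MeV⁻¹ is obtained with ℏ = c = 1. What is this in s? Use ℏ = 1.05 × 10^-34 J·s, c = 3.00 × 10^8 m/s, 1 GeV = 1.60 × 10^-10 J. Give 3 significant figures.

1.92 × 10^-18 s

A time is [E]⁻¹ in ℏ=c=1; restore one factor of ℏ.
1 GeV⁻¹ → ℏ × (1 GeV in J)⁻¹ = 6.56 × 10^-25 s.
Convert the energy scale: 2.93 × 10^3 MeV⁻¹ = 2.93 × 10^6 GeV⁻¹.
Result: 2.93 × 10^6 × 6.56 × 10^-25 = 1.92 × 10^-18 s.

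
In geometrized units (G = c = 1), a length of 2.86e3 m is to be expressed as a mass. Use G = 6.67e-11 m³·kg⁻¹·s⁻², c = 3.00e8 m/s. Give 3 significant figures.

3.86e30 kg

Length → mass via c²/G.
2.86e3 m × (c²/G) = 3.86e30 kg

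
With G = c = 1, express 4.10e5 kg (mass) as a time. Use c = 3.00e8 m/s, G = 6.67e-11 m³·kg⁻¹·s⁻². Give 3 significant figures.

Mass → time via G/c³.
4.10e5 kg × (G/c³) = 1.01e-30 s

1.01e-30 s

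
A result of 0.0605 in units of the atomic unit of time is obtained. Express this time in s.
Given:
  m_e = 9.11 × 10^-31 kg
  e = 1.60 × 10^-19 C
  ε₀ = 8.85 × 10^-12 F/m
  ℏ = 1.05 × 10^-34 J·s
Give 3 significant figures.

1.45 × 10^-18 s

One atomic unit of time: τ_au = (4πε₀)²ℏ³/(m_e e⁴) = 2.40 × 10^-17 s.
0.0605 × 2.40 × 10^-17 s = 1.45 × 10^-18 s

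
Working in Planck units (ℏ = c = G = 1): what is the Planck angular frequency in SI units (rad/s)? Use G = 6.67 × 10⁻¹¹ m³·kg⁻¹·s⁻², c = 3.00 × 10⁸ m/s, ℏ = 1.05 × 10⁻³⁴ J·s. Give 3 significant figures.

Dimensional analysis gives ω_P = √(c⁵/(ℏG)).
  = √(3.47 × 10⁸⁶)
  = 1.86 × 10⁴³ rad/s

1.86 × 10⁴³ rad/s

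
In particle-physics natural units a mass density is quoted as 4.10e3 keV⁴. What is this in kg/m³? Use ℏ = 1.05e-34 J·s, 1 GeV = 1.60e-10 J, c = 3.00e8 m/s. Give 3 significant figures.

Mass density is [E]/(c²[L]³) = [E]⁴/(ℏ³c⁵).
1 GeV⁴ → 1/(ℏ³c⁵) × (1 GeV in J)⁴ = 2.33e20 kg/m³.
Convert the energy scale: 4.10e3 keV⁴ = 4.10e-21 GeV⁴.
Result: 4.10e-21 × 2.33e20 = 0.955 kg/m³.

0.955 kg/m³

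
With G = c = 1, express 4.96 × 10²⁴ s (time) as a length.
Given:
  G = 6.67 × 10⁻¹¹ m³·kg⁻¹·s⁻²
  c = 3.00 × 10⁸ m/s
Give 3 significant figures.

Time → length via c.
4.96 × 10²⁴ s × (c) = 1.49 × 10³³ m

1.49 × 10³³ m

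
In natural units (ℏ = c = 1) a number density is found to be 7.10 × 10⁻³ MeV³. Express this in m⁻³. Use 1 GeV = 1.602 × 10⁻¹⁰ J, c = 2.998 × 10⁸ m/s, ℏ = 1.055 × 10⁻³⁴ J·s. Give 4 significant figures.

9.226 × 10³⁵ m⁻³

Number density is [L]⁻³ = [E]³/(ℏc)³.
1 GeV³ → 1/(ℏc)³ × (1 GeV in J)³ = 1.299 × 10⁴⁷ m⁻³.
Convert the energy scale: 7.10 × 10⁻³ MeV³ = 7.10 × 10⁻¹² GeV³.
Result: 7.10 × 10⁻¹² × 1.299 × 10⁴⁷ = 9.226 × 10³⁵ m⁻³.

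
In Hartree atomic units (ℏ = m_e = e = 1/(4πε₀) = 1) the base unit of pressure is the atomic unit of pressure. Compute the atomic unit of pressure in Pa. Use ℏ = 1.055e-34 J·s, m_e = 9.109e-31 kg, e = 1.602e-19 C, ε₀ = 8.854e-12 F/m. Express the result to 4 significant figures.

2.929e13 Pa

P_au = E_h/a₀³ = m_e⁴e¹⁰/((4πε₀)⁵ℏ⁸)
E_h = 4.354e-18 J
a₀ = 5.297e-11 m
E_h/a₀³ = 2.929e13 Pa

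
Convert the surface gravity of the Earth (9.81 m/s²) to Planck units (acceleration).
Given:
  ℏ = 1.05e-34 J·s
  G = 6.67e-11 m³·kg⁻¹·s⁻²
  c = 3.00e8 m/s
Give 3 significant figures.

Planck acceleration: a_P = √(c⁷/(ℏG)) = 5.59e51 m/s².
9.81 / 5.59e51 = 1.76e-51

1.76e-51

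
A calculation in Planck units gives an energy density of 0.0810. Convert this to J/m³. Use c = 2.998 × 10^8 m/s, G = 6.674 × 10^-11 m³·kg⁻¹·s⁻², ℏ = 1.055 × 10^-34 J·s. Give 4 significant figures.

One Planck energy density: u_P = c⁷/(ℏG²) = 4.632 × 10^113 J/m³.
0.0810 × 4.632 × 10^113 J/m³ = 3.752 × 10^112 J/m³

3.752 × 10^112 J/m³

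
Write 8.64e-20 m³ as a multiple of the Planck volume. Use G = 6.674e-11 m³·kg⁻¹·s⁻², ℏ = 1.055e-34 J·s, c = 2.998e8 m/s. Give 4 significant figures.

2.045e85

Planck volume: V_P = (ℏG/c³)^(3/2) = 4.224e-105 m³.
8.64e-20 / 4.224e-105 = 2.045e85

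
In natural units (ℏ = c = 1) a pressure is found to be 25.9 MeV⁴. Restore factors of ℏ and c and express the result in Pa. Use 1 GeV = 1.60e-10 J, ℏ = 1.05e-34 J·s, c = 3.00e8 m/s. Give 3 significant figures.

Pressure is [E]/[L]³ = [E]⁴/(ℏc)³.
1 GeV⁴ → 1/(ℏc)³ × (1 GeV in J)⁴ = 2.10e37 Pa.
Convert the energy scale: 25.9 MeV⁴ = 2.59e-11 GeV⁴.
Result: 2.59e-11 × 2.10e37 = 5.43e26 Pa.

5.43e26 Pa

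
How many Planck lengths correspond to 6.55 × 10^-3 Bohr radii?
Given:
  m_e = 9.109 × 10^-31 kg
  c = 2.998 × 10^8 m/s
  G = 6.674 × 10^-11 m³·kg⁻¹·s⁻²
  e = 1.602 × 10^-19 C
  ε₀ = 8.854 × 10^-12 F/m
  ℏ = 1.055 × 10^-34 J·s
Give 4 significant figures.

Bohr radius: a₀ = 4πε₀ℏ²/(m_e e²) = 5.297 × 10^-11 m
Planck length: ℓ_P = √(ℏG/c³) = 1.616 × 10^-35 m
6.55 × 10^-3 × 5.297 × 10^-11 / 1.616 × 10^-35 = 2.146 × 10^22

2.146 × 10^22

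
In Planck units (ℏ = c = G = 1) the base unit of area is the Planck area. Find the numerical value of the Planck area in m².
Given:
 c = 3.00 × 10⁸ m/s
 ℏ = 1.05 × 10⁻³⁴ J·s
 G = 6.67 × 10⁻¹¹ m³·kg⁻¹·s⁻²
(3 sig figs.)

2.59 × 10⁻⁷⁰ m²

A_P = ℏG/c³
  = 7.00 × 10⁻⁴⁵ / 2.70 × 10²⁵
  = 2.59 × 10⁻⁷⁰ m²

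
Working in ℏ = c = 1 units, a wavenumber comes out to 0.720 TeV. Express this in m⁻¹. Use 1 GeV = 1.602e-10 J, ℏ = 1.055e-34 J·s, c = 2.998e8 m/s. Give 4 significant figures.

3.647e18 m⁻¹

Inverse length is [E]/(ℏc).
1 GeV → 1/(ℏc) × (1 GeV in J) = 5.065e15 m⁻¹.
Convert the energy scale: 0.720 TeV = 720 GeV.
Result: 720 × 5.065e15 = 3.647e18 m⁻¹.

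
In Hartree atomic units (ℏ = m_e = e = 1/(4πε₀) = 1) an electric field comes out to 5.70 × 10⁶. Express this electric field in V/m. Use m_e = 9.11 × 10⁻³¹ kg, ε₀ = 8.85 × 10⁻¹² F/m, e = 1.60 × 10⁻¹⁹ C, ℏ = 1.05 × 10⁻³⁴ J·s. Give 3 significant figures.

2.97 × 10¹⁸ V/m

One atomic unit of electric field: E_au = E_h/(e a₀) = m_e²e⁵/((4πε₀)³ℏ⁴) = 5.20 × 10¹¹ V/m.
5.70 × 10⁶ × 5.20 × 10¹¹ V/m = 2.97 × 10¹⁸ V/m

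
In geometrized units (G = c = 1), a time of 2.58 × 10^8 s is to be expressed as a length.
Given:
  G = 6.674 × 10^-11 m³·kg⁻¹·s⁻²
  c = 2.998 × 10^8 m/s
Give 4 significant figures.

Time → length via c.
2.58 × 10^8 s × (c) = 7.735 × 10^16 m

7.735 × 10^16 m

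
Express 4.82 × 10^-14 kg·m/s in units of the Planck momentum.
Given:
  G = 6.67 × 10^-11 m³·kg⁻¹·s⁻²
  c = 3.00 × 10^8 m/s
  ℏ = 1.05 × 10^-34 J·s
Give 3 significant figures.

Planck momentum: p_P = √(ℏc³/G) = 6.52 kg·m/s.
4.82 × 10^-14 / 6.52 = 7.39 × 10^-15

7.39 × 10^-15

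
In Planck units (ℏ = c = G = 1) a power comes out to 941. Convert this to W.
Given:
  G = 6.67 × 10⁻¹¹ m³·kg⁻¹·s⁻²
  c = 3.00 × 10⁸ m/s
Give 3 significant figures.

One Planck power: P_P = c⁵/G = 3.64 × 10⁵² W.
941 × 3.64 × 10⁵² W = 3.43 × 10⁵⁵ W

3.43 × 10⁵⁵ W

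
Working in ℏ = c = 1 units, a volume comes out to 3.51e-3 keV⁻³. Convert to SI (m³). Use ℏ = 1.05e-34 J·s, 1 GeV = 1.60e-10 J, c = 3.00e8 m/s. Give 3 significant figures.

Volume is [L]³ = [E]⁻³·(ℏc)³.
1 GeV⁻³ → (ℏc)³ × (1 GeV in J)⁻³ = 7.63e-48 m³.
Convert the energy scale: 3.51e-3 keV⁻³ = 3.51e15 GeV⁻³.
Result: 3.51e15 × 7.63e-48 = 2.68e-32 m³.

2.68e-32 m³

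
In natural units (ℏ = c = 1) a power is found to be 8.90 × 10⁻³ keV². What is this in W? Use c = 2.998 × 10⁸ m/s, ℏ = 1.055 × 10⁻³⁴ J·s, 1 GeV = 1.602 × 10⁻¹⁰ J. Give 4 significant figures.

Power is [E]/[T] = [E]²/ℏ.
1 GeV² → 1/ℏ × (1 GeV in J)² = 2.433 × 10¹⁴ W.
Convert the energy scale: 8.90 × 10⁻³ keV² = 8.90 × 10⁻¹⁵ GeV².
Result: 8.90 × 10⁻¹⁵ × 2.433 × 10¹⁴ = 2.165 W.

2.165 W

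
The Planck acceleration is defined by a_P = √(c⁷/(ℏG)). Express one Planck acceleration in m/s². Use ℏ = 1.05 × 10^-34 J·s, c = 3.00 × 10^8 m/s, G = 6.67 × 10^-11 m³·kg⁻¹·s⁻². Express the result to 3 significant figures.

a_P = √(c⁷/(ℏG))
  = √(3.12 × 10^103)
  = 5.59 × 10^51 m/s²

5.59 × 10^51 m/s²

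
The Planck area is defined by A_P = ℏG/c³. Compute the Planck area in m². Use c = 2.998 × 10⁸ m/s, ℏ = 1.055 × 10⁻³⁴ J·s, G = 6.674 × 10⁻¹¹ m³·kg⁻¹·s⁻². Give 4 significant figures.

A_P = ℏG/c³
  = 7.041 × 10⁻⁴⁵ / 2.695 × 10²⁵
  = 2.613 × 10⁻⁷⁰ m²

2.613 × 10⁻⁷⁰ m²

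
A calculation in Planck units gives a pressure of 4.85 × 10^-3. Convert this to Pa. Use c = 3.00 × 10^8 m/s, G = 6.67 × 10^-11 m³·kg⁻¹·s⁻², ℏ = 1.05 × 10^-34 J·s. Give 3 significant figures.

2.27 × 10^111 Pa

One Planck pressure: p_P = c⁷/(ℏG²) = 4.68 × 10^113 Pa.
4.85 × 10^-3 × 4.68 × 10^113 Pa = 2.27 × 10^111 Pa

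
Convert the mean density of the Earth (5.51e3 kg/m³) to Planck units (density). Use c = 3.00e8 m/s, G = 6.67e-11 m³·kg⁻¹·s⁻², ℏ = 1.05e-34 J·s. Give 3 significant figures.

Planck density: ρ_P = c⁵/(ℏG²) = 5.20e96 kg/m³.
5.51e3 / 5.20e96 = 1.06e-93

1.06e-93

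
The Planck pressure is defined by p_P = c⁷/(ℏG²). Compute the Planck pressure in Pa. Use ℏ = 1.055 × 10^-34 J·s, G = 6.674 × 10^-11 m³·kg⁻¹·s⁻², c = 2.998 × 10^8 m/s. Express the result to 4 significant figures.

4.632 × 10^113 Pa

p_P = c⁷/(ℏG²)
  = 2.177 × 10^59 / 4.699 × 10^-55
  = 4.632 × 10^113 Pa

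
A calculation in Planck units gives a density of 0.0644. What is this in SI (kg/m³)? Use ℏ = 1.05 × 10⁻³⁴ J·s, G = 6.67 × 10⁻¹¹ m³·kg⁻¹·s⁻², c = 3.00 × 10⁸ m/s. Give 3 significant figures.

3.35 × 10⁹⁵ kg/m³

One Planck density: ρ_P = c⁵/(ℏG²) = 5.20 × 10⁹⁶ kg/m³.
0.0644 × 5.20 × 10⁹⁶ kg/m³ = 3.35 × 10⁹⁵ kg/m³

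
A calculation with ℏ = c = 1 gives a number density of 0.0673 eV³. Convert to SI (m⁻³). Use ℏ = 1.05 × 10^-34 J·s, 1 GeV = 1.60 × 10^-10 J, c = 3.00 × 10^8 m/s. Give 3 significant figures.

8.82 × 10^18 m⁻³

Number density is [L]⁻³ = [E]³/(ℏc)³.
1 GeV³ → 1/(ℏc)³ × (1 GeV in J)³ = 1.31 × 10^47 m⁻³.
Convert the energy scale: 0.0673 eV³ = 6.73 × 10^-29 GeV³.
Result: 6.73 × 10^-29 × 1.31 × 10^47 = 8.82 × 10^18 m⁻³.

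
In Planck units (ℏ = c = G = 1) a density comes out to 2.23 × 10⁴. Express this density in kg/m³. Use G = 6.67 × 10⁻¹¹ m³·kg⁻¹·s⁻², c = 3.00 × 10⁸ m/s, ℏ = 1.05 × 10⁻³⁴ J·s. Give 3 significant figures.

One Planck density: ρ_P = c⁵/(ℏG²) = 5.20 × 10⁹⁶ kg/m³.
2.23 × 10⁴ × 5.20 × 10⁹⁶ kg/m³ = 1.16 × 10¹⁰¹ kg/m³

1.16 × 10¹⁰¹ kg/m³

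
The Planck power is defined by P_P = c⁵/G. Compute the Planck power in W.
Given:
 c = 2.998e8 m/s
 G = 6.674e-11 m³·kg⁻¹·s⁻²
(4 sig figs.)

3.629e52 W

P_P = c⁵/G
  = 2.422e42 / 6.674e-11
  = 3.629e52 W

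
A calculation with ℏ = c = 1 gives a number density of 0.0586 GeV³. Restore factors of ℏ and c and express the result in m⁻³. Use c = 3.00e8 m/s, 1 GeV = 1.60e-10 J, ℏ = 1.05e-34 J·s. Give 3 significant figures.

Number density is [L]⁻³ = [E]³/(ℏc)³.
1 GeV³ → 1/(ℏc)³ × (1 GeV in J)³ = 1.31e47 m⁻³.
Result: 0.0586 × 1.31e47 = 7.68e45 m⁻³.

7.68e45 m⁻³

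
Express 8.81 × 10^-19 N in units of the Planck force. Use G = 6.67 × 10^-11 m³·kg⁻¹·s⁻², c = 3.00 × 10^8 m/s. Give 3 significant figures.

Planck force: F_P = c⁴/G = 1.21 × 10^44 N.
8.81 × 10^-19 / 1.21 × 10^44 = 7.25 × 10^-63

7.25 × 10^-63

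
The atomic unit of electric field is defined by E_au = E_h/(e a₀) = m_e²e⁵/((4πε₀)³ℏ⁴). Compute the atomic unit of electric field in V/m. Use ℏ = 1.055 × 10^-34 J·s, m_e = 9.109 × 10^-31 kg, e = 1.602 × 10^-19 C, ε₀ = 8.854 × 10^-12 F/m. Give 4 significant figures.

E_au = E_h/(e a₀) = m_e²e⁵/((4πε₀)³ℏ⁴)
E_h = 4.354 × 10^-18 J
a₀ = 5.297 × 10^-11 m
E_h/(e·a₀) = 5.131 × 10^11 V/m

5.131 × 10^11 V/m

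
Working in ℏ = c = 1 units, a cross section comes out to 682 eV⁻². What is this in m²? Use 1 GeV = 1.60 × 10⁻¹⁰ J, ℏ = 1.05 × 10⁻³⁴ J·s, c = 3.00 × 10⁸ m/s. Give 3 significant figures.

2.64 × 10⁻¹¹ m²

Area is [L]² = [E]⁻²·(ℏc)²; restore (ℏc)².
1 GeV⁻² → (ℏc)² × (1 GeV in J)⁻² = 3.88 × 10⁻³² m².
Convert the energy scale: 682 eV⁻² = 6.82 × 10²⁰ GeV⁻².
Result: 6.82 × 10²⁰ × 3.88 × 10⁻³² = 2.64 × 10⁻¹¹ m².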